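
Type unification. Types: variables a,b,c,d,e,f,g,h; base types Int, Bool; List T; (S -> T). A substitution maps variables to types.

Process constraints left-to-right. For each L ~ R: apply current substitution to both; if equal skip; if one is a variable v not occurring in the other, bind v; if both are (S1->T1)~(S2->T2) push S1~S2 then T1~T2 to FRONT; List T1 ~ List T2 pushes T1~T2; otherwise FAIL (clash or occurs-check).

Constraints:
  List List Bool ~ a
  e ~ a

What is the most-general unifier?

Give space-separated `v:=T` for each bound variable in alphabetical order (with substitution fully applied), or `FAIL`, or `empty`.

step 1: unify List List Bool ~ a  [subst: {-} | 1 pending]
  bind a := List List Bool
step 2: unify e ~ List List Bool  [subst: {a:=List List Bool} | 0 pending]
  bind e := List List Bool

Answer: a:=List List Bool e:=List List Bool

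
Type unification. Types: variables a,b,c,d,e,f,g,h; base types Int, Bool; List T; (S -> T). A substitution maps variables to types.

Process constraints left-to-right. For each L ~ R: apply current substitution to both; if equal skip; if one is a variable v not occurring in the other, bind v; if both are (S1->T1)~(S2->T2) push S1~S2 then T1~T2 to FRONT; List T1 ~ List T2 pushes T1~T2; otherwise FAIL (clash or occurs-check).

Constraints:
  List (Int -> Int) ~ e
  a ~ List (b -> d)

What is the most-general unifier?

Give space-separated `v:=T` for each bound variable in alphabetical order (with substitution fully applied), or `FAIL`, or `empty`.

Answer: a:=List (b -> d) e:=List (Int -> Int)

Derivation:
step 1: unify List (Int -> Int) ~ e  [subst: {-} | 1 pending]
  bind e := List (Int -> Int)
step 2: unify a ~ List (b -> d)  [subst: {e:=List (Int -> Int)} | 0 pending]
  bind a := List (b -> d)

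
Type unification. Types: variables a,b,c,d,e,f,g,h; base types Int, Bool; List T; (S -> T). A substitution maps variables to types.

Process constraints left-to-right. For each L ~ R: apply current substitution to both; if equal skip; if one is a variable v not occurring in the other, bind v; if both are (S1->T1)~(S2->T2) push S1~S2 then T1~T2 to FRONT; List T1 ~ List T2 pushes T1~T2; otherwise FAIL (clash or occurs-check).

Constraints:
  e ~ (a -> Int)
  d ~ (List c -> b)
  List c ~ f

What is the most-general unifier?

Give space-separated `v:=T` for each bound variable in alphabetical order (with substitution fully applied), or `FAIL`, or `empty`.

Answer: d:=(List c -> b) e:=(a -> Int) f:=List c

Derivation:
step 1: unify e ~ (a -> Int)  [subst: {-} | 2 pending]
  bind e := (a -> Int)
step 2: unify d ~ (List c -> b)  [subst: {e:=(a -> Int)} | 1 pending]
  bind d := (List c -> b)
step 3: unify List c ~ f  [subst: {e:=(a -> Int), d:=(List c -> b)} | 0 pending]
  bind f := List c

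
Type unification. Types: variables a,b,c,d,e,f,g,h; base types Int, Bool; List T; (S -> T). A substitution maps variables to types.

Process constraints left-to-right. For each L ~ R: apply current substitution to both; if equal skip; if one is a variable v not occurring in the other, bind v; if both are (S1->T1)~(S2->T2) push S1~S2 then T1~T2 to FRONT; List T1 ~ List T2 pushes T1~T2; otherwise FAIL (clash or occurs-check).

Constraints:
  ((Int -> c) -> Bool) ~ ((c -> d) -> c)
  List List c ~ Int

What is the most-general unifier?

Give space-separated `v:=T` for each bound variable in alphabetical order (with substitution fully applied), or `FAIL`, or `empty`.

Answer: FAIL

Derivation:
step 1: unify ((Int -> c) -> Bool) ~ ((c -> d) -> c)  [subst: {-} | 1 pending]
  -> decompose arrow: push (Int -> c)~(c -> d), Bool~c
step 2: unify (Int -> c) ~ (c -> d)  [subst: {-} | 2 pending]
  -> decompose arrow: push Int~c, c~d
step 3: unify Int ~ c  [subst: {-} | 3 pending]
  bind c := Int
step 4: unify Int ~ d  [subst: {c:=Int} | 2 pending]
  bind d := Int
step 5: unify Bool ~ Int  [subst: {c:=Int, d:=Int} | 1 pending]
  clash: Bool vs Int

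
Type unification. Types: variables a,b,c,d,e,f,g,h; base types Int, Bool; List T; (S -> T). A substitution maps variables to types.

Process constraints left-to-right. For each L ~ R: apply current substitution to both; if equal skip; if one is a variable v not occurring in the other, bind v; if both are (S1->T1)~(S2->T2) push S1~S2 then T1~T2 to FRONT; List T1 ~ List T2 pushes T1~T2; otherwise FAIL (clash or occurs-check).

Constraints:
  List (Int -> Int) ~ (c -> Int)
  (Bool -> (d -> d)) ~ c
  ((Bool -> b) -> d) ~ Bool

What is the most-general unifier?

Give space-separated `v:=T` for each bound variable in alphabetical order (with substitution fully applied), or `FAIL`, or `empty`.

step 1: unify List (Int -> Int) ~ (c -> Int)  [subst: {-} | 2 pending]
  clash: List (Int -> Int) vs (c -> Int)

Answer: FAIL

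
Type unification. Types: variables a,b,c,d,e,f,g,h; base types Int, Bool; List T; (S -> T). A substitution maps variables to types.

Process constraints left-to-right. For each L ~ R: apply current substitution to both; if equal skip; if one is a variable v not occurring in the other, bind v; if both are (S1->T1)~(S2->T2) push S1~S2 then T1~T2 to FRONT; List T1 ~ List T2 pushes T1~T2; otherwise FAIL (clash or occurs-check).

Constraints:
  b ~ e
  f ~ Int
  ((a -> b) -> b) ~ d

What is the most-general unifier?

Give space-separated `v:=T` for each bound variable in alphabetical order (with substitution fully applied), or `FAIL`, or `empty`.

Answer: b:=e d:=((a -> e) -> e) f:=Int

Derivation:
step 1: unify b ~ e  [subst: {-} | 2 pending]
  bind b := e
step 2: unify f ~ Int  [subst: {b:=e} | 1 pending]
  bind f := Int
step 3: unify ((a -> e) -> e) ~ d  [subst: {b:=e, f:=Int} | 0 pending]
  bind d := ((a -> e) -> e)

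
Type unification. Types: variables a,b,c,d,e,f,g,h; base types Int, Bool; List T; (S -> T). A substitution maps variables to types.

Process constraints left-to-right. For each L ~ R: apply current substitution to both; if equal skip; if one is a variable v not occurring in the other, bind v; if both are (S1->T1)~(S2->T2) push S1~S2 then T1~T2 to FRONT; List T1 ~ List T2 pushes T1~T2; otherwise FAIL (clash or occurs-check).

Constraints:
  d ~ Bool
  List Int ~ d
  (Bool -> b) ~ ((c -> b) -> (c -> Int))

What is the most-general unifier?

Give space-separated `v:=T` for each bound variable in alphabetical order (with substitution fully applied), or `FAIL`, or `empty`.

Answer: FAIL

Derivation:
step 1: unify d ~ Bool  [subst: {-} | 2 pending]
  bind d := Bool
step 2: unify List Int ~ Bool  [subst: {d:=Bool} | 1 pending]
  clash: List Int vs Bool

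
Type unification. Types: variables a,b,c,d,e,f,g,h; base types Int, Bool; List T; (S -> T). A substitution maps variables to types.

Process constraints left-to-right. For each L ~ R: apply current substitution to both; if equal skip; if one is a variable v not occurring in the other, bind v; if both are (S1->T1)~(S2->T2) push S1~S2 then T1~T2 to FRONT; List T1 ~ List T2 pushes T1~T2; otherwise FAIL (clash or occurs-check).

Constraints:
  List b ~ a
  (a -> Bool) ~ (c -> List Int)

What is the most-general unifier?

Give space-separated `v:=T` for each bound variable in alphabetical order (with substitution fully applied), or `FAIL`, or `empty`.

step 1: unify List b ~ a  [subst: {-} | 1 pending]
  bind a := List b
step 2: unify (List b -> Bool) ~ (c -> List Int)  [subst: {a:=List b} | 0 pending]
  -> decompose arrow: push List b~c, Bool~List Int
step 3: unify List b ~ c  [subst: {a:=List b} | 1 pending]
  bind c := List b
step 4: unify Bool ~ List Int  [subst: {a:=List b, c:=List b} | 0 pending]
  clash: Bool vs List Int

Answer: FAIL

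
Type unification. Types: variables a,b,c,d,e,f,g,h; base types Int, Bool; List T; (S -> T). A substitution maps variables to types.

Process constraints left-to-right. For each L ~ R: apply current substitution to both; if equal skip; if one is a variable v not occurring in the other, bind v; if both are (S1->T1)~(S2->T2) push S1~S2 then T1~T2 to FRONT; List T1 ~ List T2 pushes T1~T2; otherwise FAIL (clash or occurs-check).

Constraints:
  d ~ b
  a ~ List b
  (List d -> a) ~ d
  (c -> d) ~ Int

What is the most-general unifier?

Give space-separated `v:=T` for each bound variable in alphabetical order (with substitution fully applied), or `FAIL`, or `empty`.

Answer: FAIL

Derivation:
step 1: unify d ~ b  [subst: {-} | 3 pending]
  bind d := b
step 2: unify a ~ List b  [subst: {d:=b} | 2 pending]
  bind a := List b
step 3: unify (List b -> List b) ~ b  [subst: {d:=b, a:=List b} | 1 pending]
  occurs-check fail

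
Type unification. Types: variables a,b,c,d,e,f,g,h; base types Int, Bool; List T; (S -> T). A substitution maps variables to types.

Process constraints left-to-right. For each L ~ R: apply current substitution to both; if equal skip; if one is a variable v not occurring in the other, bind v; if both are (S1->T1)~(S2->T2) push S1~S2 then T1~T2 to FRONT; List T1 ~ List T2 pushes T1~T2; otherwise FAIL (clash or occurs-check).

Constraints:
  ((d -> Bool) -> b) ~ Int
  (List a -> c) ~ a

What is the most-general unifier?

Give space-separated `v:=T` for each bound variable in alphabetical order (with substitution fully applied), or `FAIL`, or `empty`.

step 1: unify ((d -> Bool) -> b) ~ Int  [subst: {-} | 1 pending]
  clash: ((d -> Bool) -> b) vs Int

Answer: FAIL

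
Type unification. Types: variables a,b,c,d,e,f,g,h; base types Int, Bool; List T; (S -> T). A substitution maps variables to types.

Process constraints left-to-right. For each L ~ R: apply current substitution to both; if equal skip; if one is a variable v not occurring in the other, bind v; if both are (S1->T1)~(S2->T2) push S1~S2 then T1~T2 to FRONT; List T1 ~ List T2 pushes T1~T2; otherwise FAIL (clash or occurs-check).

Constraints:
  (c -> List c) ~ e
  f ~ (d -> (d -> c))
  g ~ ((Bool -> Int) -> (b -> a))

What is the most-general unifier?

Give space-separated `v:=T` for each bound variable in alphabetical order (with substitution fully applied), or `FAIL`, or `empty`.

step 1: unify (c -> List c) ~ e  [subst: {-} | 2 pending]
  bind e := (c -> List c)
step 2: unify f ~ (d -> (d -> c))  [subst: {e:=(c -> List c)} | 1 pending]
  bind f := (d -> (d -> c))
step 3: unify g ~ ((Bool -> Int) -> (b -> a))  [subst: {e:=(c -> List c), f:=(d -> (d -> c))} | 0 pending]
  bind g := ((Bool -> Int) -> (b -> a))

Answer: e:=(c -> List c) f:=(d -> (d -> c)) g:=((Bool -> Int) -> (b -> a))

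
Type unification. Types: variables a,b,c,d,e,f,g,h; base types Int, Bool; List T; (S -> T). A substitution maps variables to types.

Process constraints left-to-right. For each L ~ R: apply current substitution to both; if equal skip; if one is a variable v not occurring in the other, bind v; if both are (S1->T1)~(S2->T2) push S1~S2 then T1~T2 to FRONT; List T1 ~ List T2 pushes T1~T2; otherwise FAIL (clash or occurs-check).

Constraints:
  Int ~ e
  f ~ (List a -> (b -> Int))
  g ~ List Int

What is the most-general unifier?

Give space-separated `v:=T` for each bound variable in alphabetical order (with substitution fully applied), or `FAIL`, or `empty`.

Answer: e:=Int f:=(List a -> (b -> Int)) g:=List Int

Derivation:
step 1: unify Int ~ e  [subst: {-} | 2 pending]
  bind e := Int
step 2: unify f ~ (List a -> (b -> Int))  [subst: {e:=Int} | 1 pending]
  bind f := (List a -> (b -> Int))
step 3: unify g ~ List Int  [subst: {e:=Int, f:=(List a -> (b -> Int))} | 0 pending]
  bind g := List Int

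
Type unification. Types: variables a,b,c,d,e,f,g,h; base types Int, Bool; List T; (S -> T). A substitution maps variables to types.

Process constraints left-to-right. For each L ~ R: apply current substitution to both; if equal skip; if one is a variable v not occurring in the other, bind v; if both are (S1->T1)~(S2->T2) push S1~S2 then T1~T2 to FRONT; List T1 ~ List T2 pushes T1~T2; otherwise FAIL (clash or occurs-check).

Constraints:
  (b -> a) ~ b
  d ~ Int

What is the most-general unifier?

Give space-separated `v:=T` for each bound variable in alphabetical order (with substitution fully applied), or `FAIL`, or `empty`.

step 1: unify (b -> a) ~ b  [subst: {-} | 1 pending]
  occurs-check fail

Answer: FAIL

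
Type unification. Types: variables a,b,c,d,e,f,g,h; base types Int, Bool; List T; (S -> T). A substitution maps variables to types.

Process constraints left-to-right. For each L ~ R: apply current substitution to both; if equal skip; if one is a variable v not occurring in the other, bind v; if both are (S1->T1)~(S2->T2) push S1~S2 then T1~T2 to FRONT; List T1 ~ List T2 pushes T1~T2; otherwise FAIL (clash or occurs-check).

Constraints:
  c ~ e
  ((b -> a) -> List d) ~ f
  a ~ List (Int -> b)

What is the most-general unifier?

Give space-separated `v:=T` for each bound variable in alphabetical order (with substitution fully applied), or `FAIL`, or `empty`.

Answer: a:=List (Int -> b) c:=e f:=((b -> List (Int -> b)) -> List d)

Derivation:
step 1: unify c ~ e  [subst: {-} | 2 pending]
  bind c := e
step 2: unify ((b -> a) -> List d) ~ f  [subst: {c:=e} | 1 pending]
  bind f := ((b -> a) -> List d)
step 3: unify a ~ List (Int -> b)  [subst: {c:=e, f:=((b -> a) -> List d)} | 0 pending]
  bind a := List (Int -> b)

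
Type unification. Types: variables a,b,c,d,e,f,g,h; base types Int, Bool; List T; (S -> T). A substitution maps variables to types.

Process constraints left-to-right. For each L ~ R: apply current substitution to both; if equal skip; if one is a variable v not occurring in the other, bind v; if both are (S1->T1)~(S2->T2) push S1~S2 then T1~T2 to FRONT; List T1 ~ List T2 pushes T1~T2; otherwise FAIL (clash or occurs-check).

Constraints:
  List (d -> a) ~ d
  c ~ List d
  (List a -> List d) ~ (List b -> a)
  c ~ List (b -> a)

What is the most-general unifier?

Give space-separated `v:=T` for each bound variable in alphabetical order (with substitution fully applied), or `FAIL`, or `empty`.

Answer: FAIL

Derivation:
step 1: unify List (d -> a) ~ d  [subst: {-} | 3 pending]
  occurs-check fail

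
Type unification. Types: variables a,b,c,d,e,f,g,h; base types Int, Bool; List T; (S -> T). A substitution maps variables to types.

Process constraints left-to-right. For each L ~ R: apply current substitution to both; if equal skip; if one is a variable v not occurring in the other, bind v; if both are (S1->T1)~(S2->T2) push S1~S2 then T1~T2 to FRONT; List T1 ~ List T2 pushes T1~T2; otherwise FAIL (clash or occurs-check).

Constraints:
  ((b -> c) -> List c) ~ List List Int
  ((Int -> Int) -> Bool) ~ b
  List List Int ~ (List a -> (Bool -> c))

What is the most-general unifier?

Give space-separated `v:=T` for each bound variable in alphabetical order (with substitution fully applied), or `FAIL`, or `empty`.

step 1: unify ((b -> c) -> List c) ~ List List Int  [subst: {-} | 2 pending]
  clash: ((b -> c) -> List c) vs List List Int

Answer: FAIL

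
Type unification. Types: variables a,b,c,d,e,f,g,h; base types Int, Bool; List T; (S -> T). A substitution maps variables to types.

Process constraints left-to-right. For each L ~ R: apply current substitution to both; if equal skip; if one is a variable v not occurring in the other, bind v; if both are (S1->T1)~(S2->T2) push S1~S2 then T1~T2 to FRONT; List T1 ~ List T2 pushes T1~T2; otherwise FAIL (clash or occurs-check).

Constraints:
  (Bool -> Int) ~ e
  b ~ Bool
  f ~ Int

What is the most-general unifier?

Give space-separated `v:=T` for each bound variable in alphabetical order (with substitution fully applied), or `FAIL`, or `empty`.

step 1: unify (Bool -> Int) ~ e  [subst: {-} | 2 pending]
  bind e := (Bool -> Int)
step 2: unify b ~ Bool  [subst: {e:=(Bool -> Int)} | 1 pending]
  bind b := Bool
step 3: unify f ~ Int  [subst: {e:=(Bool -> Int), b:=Bool} | 0 pending]
  bind f := Int

Answer: b:=Bool e:=(Bool -> Int) f:=Int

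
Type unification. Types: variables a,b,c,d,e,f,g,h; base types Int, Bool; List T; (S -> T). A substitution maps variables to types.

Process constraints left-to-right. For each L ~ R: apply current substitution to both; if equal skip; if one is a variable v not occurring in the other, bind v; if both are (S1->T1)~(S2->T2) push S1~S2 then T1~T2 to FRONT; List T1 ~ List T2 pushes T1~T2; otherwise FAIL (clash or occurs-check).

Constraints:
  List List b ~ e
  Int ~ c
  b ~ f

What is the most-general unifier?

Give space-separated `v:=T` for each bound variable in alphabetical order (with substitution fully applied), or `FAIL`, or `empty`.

step 1: unify List List b ~ e  [subst: {-} | 2 pending]
  bind e := List List b
step 2: unify Int ~ c  [subst: {e:=List List b} | 1 pending]
  bind c := Int
step 3: unify b ~ f  [subst: {e:=List List b, c:=Int} | 0 pending]
  bind b := f

Answer: b:=f c:=Int e:=List List f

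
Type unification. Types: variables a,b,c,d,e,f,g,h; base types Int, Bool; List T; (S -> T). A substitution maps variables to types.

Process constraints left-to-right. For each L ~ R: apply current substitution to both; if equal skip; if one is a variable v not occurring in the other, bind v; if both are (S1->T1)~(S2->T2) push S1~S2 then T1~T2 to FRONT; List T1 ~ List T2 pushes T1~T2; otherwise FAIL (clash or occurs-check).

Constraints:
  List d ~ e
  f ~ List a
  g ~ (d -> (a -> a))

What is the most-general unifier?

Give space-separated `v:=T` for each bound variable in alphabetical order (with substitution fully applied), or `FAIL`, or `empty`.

step 1: unify List d ~ e  [subst: {-} | 2 pending]
  bind e := List d
step 2: unify f ~ List a  [subst: {e:=List d} | 1 pending]
  bind f := List a
step 3: unify g ~ (d -> (a -> a))  [subst: {e:=List d, f:=List a} | 0 pending]
  bind g := (d -> (a -> a))

Answer: e:=List d f:=List a g:=(d -> (a -> a))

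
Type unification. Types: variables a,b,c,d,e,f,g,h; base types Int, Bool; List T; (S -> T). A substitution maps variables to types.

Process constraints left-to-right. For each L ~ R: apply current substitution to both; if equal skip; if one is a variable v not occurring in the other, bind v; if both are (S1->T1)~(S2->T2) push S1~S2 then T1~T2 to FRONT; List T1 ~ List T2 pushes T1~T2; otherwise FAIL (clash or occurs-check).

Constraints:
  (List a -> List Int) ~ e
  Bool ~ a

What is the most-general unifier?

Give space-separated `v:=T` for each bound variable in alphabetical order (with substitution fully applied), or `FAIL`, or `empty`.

Answer: a:=Bool e:=(List Bool -> List Int)

Derivation:
step 1: unify (List a -> List Int) ~ e  [subst: {-} | 1 pending]
  bind e := (List a -> List Int)
step 2: unify Bool ~ a  [subst: {e:=(List a -> List Int)} | 0 pending]
  bind a := Bool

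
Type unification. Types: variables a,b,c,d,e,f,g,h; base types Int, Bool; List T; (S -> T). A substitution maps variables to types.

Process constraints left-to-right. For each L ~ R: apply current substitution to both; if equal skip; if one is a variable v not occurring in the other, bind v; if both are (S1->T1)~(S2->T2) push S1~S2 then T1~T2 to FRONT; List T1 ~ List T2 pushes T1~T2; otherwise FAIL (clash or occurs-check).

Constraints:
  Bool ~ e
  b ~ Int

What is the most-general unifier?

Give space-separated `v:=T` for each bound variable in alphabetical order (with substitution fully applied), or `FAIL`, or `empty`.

Answer: b:=Int e:=Bool

Derivation:
step 1: unify Bool ~ e  [subst: {-} | 1 pending]
  bind e := Bool
step 2: unify b ~ Int  [subst: {e:=Bool} | 0 pending]
  bind b := Int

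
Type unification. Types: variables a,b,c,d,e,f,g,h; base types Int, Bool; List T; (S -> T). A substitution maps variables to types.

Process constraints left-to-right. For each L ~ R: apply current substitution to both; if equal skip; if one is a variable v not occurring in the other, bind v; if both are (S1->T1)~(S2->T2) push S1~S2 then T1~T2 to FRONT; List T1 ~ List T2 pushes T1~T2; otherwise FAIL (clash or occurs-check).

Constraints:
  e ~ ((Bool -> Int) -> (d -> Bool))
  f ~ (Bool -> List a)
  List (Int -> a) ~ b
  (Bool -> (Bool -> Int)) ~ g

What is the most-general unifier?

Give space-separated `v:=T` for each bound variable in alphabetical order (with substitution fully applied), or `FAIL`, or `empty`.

Answer: b:=List (Int -> a) e:=((Bool -> Int) -> (d -> Bool)) f:=(Bool -> List a) g:=(Bool -> (Bool -> Int))

Derivation:
step 1: unify e ~ ((Bool -> Int) -> (d -> Bool))  [subst: {-} | 3 pending]
  bind e := ((Bool -> Int) -> (d -> Bool))
step 2: unify f ~ (Bool -> List a)  [subst: {e:=((Bool -> Int) -> (d -> Bool))} | 2 pending]
  bind f := (Bool -> List a)
step 3: unify List (Int -> a) ~ b  [subst: {e:=((Bool -> Int) -> (d -> Bool)), f:=(Bool -> List a)} | 1 pending]
  bind b := List (Int -> a)
step 4: unify (Bool -> (Bool -> Int)) ~ g  [subst: {e:=((Bool -> Int) -> (d -> Bool)), f:=(Bool -> List a), b:=List (Int -> a)} | 0 pending]
  bind g := (Bool -> (Bool -> Int))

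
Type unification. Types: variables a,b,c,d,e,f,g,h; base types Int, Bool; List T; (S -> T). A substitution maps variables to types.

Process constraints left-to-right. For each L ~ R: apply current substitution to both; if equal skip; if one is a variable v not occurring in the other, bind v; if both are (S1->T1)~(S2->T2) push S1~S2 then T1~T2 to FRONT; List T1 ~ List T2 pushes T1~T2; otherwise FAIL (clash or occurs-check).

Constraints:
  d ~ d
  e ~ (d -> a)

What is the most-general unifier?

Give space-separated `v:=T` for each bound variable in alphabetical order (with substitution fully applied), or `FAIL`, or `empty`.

Answer: e:=(d -> a)

Derivation:
step 1: unify d ~ d  [subst: {-} | 1 pending]
  -> identical, skip
step 2: unify e ~ (d -> a)  [subst: {-} | 0 pending]
  bind e := (d -> a)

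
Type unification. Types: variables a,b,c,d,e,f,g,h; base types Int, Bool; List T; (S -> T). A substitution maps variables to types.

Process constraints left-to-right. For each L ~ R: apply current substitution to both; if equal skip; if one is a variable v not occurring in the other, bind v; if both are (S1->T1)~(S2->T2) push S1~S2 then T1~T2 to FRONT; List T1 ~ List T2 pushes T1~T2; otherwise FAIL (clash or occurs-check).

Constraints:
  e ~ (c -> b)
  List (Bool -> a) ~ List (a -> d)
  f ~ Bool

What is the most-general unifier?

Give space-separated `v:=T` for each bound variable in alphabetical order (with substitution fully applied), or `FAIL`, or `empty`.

Answer: a:=Bool d:=Bool e:=(c -> b) f:=Bool

Derivation:
step 1: unify e ~ (c -> b)  [subst: {-} | 2 pending]
  bind e := (c -> b)
step 2: unify List (Bool -> a) ~ List (a -> d)  [subst: {e:=(c -> b)} | 1 pending]
  -> decompose List: push (Bool -> a)~(a -> d)
step 3: unify (Bool -> a) ~ (a -> d)  [subst: {e:=(c -> b)} | 1 pending]
  -> decompose arrow: push Bool~a, a~d
step 4: unify Bool ~ a  [subst: {e:=(c -> b)} | 2 pending]
  bind a := Bool
step 5: unify Bool ~ d  [subst: {e:=(c -> b), a:=Bool} | 1 pending]
  bind d := Bool
step 6: unify f ~ Bool  [subst: {e:=(c -> b), a:=Bool, d:=Bool} | 0 pending]
  bind f := Bool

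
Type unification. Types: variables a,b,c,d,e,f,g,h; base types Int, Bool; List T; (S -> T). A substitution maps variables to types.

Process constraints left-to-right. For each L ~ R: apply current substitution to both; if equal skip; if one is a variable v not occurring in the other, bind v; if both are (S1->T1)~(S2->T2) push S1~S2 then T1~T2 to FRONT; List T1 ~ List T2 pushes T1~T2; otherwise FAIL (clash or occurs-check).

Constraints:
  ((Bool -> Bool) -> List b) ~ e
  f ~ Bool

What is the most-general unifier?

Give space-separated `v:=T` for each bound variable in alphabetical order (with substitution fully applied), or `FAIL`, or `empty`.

Answer: e:=((Bool -> Bool) -> List b) f:=Bool

Derivation:
step 1: unify ((Bool -> Bool) -> List b) ~ e  [subst: {-} | 1 pending]
  bind e := ((Bool -> Bool) -> List b)
step 2: unify f ~ Bool  [subst: {e:=((Bool -> Bool) -> List b)} | 0 pending]
  bind f := Bool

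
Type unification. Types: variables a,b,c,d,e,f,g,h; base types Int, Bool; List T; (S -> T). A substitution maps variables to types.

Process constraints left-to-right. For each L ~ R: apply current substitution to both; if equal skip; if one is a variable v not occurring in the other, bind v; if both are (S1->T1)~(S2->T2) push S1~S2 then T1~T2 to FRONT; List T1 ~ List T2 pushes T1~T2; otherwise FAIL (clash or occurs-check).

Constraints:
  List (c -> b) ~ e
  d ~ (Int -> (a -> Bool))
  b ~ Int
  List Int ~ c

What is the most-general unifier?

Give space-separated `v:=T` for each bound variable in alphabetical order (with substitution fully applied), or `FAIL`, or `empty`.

step 1: unify List (c -> b) ~ e  [subst: {-} | 3 pending]
  bind e := List (c -> b)
step 2: unify d ~ (Int -> (a -> Bool))  [subst: {e:=List (c -> b)} | 2 pending]
  bind d := (Int -> (a -> Bool))
step 3: unify b ~ Int  [subst: {e:=List (c -> b), d:=(Int -> (a -> Bool))} | 1 pending]
  bind b := Int
step 4: unify List Int ~ c  [subst: {e:=List (c -> b), d:=(Int -> (a -> Bool)), b:=Int} | 0 pending]
  bind c := List Int

Answer: b:=Int c:=List Int d:=(Int -> (a -> Bool)) e:=List (List Int -> Int)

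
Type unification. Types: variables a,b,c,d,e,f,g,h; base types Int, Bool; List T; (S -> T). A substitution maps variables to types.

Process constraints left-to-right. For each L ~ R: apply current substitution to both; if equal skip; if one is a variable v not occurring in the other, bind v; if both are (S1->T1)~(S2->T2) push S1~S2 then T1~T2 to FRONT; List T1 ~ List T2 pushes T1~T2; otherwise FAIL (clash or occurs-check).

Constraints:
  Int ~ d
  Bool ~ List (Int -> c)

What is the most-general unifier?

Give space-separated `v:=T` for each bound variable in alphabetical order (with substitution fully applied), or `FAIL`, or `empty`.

Answer: FAIL

Derivation:
step 1: unify Int ~ d  [subst: {-} | 1 pending]
  bind d := Int
step 2: unify Bool ~ List (Int -> c)  [subst: {d:=Int} | 0 pending]
  clash: Bool vs List (Int -> c)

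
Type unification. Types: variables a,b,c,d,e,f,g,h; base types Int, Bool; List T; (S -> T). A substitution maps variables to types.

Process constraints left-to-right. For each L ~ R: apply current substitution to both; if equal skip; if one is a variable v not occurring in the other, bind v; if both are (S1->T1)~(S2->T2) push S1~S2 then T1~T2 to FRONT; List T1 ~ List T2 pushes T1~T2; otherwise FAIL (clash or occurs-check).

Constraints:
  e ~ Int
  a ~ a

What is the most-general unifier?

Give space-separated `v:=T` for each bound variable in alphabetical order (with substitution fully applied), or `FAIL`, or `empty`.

Answer: e:=Int

Derivation:
step 1: unify e ~ Int  [subst: {-} | 1 pending]
  bind e := Int
step 2: unify a ~ a  [subst: {e:=Int} | 0 pending]
  -> identical, skip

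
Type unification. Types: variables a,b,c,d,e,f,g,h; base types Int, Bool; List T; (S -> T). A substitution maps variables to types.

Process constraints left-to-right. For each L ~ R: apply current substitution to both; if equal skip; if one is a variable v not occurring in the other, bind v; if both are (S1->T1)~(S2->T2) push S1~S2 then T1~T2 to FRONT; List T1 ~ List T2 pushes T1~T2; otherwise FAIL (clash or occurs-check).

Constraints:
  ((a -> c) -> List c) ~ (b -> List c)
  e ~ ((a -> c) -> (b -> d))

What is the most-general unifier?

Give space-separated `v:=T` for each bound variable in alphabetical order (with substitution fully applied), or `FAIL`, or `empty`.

step 1: unify ((a -> c) -> List c) ~ (b -> List c)  [subst: {-} | 1 pending]
  -> decompose arrow: push (a -> c)~b, List c~List c
step 2: unify (a -> c) ~ b  [subst: {-} | 2 pending]
  bind b := (a -> c)
step 3: unify List c ~ List c  [subst: {b:=(a -> c)} | 1 pending]
  -> identical, skip
step 4: unify e ~ ((a -> c) -> ((a -> c) -> d))  [subst: {b:=(a -> c)} | 0 pending]
  bind e := ((a -> c) -> ((a -> c) -> d))

Answer: b:=(a -> c) e:=((a -> c) -> ((a -> c) -> d))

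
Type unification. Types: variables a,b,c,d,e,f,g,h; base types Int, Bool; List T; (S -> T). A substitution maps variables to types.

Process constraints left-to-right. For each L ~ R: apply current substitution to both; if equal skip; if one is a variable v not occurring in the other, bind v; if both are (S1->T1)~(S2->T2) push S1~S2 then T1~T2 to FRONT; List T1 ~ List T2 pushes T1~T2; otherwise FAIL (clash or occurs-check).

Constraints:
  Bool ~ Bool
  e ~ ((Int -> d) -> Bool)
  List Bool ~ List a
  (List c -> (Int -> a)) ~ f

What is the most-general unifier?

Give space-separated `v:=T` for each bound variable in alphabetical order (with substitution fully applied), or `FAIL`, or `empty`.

step 1: unify Bool ~ Bool  [subst: {-} | 3 pending]
  -> identical, skip
step 2: unify e ~ ((Int -> d) -> Bool)  [subst: {-} | 2 pending]
  bind e := ((Int -> d) -> Bool)
step 3: unify List Bool ~ List a  [subst: {e:=((Int -> d) -> Bool)} | 1 pending]
  -> decompose List: push Bool~a
step 4: unify Bool ~ a  [subst: {e:=((Int -> d) -> Bool)} | 1 pending]
  bind a := Bool
step 5: unify (List c -> (Int -> Bool)) ~ f  [subst: {e:=((Int -> d) -> Bool), a:=Bool} | 0 pending]
  bind f := (List c -> (Int -> Bool))

Answer: a:=Bool e:=((Int -> d) -> Bool) f:=(List c -> (Int -> Bool))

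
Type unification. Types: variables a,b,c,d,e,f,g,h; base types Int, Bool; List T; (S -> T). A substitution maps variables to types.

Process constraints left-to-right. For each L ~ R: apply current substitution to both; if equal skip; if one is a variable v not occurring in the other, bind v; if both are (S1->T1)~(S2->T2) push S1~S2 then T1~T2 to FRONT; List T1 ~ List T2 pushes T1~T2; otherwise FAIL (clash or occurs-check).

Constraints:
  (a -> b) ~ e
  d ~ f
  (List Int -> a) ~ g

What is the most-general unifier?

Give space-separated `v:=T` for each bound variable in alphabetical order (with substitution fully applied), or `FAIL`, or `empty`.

step 1: unify (a -> b) ~ e  [subst: {-} | 2 pending]
  bind e := (a -> b)
step 2: unify d ~ f  [subst: {e:=(a -> b)} | 1 pending]
  bind d := f
step 3: unify (List Int -> a) ~ g  [subst: {e:=(a -> b), d:=f} | 0 pending]
  bind g := (List Int -> a)

Answer: d:=f e:=(a -> b) g:=(List Int -> a)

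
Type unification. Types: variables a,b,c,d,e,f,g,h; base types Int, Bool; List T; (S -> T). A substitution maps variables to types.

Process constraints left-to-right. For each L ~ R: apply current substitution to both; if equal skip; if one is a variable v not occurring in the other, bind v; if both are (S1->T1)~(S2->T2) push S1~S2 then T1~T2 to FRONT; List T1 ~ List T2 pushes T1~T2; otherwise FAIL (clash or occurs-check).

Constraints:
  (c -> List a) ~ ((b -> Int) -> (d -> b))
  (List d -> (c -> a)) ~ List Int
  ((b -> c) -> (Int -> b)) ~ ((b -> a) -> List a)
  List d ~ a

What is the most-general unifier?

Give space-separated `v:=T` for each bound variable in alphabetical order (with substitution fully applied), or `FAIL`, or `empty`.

Answer: FAIL

Derivation:
step 1: unify (c -> List a) ~ ((b -> Int) -> (d -> b))  [subst: {-} | 3 pending]
  -> decompose arrow: push c~(b -> Int), List a~(d -> b)
step 2: unify c ~ (b -> Int)  [subst: {-} | 4 pending]
  bind c := (b -> Int)
step 3: unify List a ~ (d -> b)  [subst: {c:=(b -> Int)} | 3 pending]
  clash: List a vs (d -> b)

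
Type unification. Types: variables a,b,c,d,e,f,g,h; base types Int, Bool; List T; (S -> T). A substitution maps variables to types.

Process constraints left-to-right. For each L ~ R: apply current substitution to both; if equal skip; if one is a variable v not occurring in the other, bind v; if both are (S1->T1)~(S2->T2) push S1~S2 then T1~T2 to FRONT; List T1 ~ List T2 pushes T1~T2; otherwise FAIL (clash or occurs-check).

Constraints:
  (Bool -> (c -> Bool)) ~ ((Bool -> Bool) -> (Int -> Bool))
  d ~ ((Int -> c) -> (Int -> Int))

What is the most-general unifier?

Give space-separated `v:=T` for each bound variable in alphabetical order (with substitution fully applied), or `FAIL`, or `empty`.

step 1: unify (Bool -> (c -> Bool)) ~ ((Bool -> Bool) -> (Int -> Bool))  [subst: {-} | 1 pending]
  -> decompose arrow: push Bool~(Bool -> Bool), (c -> Bool)~(Int -> Bool)
step 2: unify Bool ~ (Bool -> Bool)  [subst: {-} | 2 pending]
  clash: Bool vs (Bool -> Bool)

Answer: FAIL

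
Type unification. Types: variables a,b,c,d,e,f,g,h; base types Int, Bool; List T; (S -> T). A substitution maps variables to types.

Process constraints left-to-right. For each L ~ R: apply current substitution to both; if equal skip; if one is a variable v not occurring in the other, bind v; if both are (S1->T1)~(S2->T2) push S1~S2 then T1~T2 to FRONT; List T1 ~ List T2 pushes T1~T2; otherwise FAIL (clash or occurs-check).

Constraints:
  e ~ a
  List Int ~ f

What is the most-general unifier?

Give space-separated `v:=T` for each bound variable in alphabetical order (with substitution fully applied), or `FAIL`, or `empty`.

step 1: unify e ~ a  [subst: {-} | 1 pending]
  bind e := a
step 2: unify List Int ~ f  [subst: {e:=a} | 0 pending]
  bind f := List Int

Answer: e:=a f:=List Int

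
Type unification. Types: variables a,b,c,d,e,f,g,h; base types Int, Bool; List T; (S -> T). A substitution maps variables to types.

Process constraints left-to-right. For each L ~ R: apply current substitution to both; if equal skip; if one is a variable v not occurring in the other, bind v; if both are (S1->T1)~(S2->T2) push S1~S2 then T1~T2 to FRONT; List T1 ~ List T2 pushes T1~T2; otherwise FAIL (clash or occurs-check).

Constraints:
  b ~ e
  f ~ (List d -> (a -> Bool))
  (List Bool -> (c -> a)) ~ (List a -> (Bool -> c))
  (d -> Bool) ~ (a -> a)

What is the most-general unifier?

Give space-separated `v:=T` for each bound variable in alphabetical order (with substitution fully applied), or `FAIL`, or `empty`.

step 1: unify b ~ e  [subst: {-} | 3 pending]
  bind b := e
step 2: unify f ~ (List d -> (a -> Bool))  [subst: {b:=e} | 2 pending]
  bind f := (List d -> (a -> Bool))
step 3: unify (List Bool -> (c -> a)) ~ (List a -> (Bool -> c))  [subst: {b:=e, f:=(List d -> (a -> Bool))} | 1 pending]
  -> decompose arrow: push List Bool~List a, (c -> a)~(Bool -> c)
step 4: unify List Bool ~ List a  [subst: {b:=e, f:=(List d -> (a -> Bool))} | 2 pending]
  -> decompose List: push Bool~a
step 5: unify Bool ~ a  [subst: {b:=e, f:=(List d -> (a -> Bool))} | 2 pending]
  bind a := Bool
step 6: unify (c -> Bool) ~ (Bool -> c)  [subst: {b:=e, f:=(List d -> (a -> Bool)), a:=Bool} | 1 pending]
  -> decompose arrow: push c~Bool, Bool~c
step 7: unify c ~ Bool  [subst: {b:=e, f:=(List d -> (a -> Bool)), a:=Bool} | 2 pending]
  bind c := Bool
step 8: unify Bool ~ Bool  [subst: {b:=e, f:=(List d -> (a -> Bool)), a:=Bool, c:=Bool} | 1 pending]
  -> identical, skip
step 9: unify (d -> Bool) ~ (Bool -> Bool)  [subst: {b:=e, f:=(List d -> (a -> Bool)), a:=Bool, c:=Bool} | 0 pending]
  -> decompose arrow: push d~Bool, Bool~Bool
step 10: unify d ~ Bool  [subst: {b:=e, f:=(List d -> (a -> Bool)), a:=Bool, c:=Bool} | 1 pending]
  bind d := Bool
step 11: unify Bool ~ Bool  [subst: {b:=e, f:=(List d -> (a -> Bool)), a:=Bool, c:=Bool, d:=Bool} | 0 pending]
  -> identical, skip

Answer: a:=Bool b:=e c:=Bool d:=Bool f:=(List Bool -> (Bool -> Bool))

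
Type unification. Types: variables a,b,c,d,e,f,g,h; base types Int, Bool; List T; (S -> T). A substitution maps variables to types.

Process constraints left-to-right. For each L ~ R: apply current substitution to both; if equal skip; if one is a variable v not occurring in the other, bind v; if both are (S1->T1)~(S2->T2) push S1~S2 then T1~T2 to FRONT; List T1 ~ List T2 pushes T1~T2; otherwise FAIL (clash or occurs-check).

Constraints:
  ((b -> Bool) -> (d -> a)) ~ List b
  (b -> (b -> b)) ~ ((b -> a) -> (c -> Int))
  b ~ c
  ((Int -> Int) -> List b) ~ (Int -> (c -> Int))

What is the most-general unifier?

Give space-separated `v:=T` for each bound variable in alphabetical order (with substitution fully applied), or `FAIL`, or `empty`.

Answer: FAIL

Derivation:
step 1: unify ((b -> Bool) -> (d -> a)) ~ List b  [subst: {-} | 3 pending]
  clash: ((b -> Bool) -> (d -> a)) vs List b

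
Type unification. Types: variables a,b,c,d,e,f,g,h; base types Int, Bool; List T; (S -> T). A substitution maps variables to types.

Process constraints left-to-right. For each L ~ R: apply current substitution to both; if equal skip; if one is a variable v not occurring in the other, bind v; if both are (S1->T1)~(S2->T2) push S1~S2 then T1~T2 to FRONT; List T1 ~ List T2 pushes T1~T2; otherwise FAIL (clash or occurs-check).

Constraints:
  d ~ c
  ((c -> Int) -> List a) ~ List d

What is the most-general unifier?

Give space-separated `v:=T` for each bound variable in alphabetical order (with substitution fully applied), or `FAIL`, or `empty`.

step 1: unify d ~ c  [subst: {-} | 1 pending]
  bind d := c
step 2: unify ((c -> Int) -> List a) ~ List c  [subst: {d:=c} | 0 pending]
  clash: ((c -> Int) -> List a) vs List c

Answer: FAIL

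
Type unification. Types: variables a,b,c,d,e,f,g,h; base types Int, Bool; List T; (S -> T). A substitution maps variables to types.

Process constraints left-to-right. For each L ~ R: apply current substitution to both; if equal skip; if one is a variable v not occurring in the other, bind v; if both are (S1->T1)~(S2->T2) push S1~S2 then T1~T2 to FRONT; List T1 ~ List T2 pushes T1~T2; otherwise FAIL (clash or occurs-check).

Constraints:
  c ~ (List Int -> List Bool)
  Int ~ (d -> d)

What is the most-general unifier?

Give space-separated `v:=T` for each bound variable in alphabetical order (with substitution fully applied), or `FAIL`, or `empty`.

Answer: FAIL

Derivation:
step 1: unify c ~ (List Int -> List Bool)  [subst: {-} | 1 pending]
  bind c := (List Int -> List Bool)
step 2: unify Int ~ (d -> d)  [subst: {c:=(List Int -> List Bool)} | 0 pending]
  clash: Int vs (d -> d)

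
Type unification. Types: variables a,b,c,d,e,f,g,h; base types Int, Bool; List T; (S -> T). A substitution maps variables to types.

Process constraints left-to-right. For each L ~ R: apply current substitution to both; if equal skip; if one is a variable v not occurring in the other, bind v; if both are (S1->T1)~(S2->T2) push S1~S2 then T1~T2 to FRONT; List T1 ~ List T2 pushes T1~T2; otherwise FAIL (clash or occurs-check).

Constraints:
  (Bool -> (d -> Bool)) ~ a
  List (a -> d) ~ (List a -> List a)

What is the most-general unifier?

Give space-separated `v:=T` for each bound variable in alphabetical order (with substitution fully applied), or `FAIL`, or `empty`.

Answer: FAIL

Derivation:
step 1: unify (Bool -> (d -> Bool)) ~ a  [subst: {-} | 1 pending]
  bind a := (Bool -> (d -> Bool))
step 2: unify List ((Bool -> (d -> Bool)) -> d) ~ (List (Bool -> (d -> Bool)) -> List (Bool -> (d -> Bool)))  [subst: {a:=(Bool -> (d -> Bool))} | 0 pending]
  clash: List ((Bool -> (d -> Bool)) -> d) vs (List (Bool -> (d -> Bool)) -> List (Bool -> (d -> Bool)))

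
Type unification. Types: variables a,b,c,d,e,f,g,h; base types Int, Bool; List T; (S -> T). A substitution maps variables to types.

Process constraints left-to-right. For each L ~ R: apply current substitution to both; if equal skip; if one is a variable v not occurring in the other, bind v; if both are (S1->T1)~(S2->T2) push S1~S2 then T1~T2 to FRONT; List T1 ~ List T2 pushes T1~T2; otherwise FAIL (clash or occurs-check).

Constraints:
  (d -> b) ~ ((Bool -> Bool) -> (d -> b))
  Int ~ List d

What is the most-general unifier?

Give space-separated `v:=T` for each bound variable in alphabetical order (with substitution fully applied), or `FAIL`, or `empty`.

Answer: FAIL

Derivation:
step 1: unify (d -> b) ~ ((Bool -> Bool) -> (d -> b))  [subst: {-} | 1 pending]
  -> decompose arrow: push d~(Bool -> Bool), b~(d -> b)
step 2: unify d ~ (Bool -> Bool)  [subst: {-} | 2 pending]
  bind d := (Bool -> Bool)
step 3: unify b ~ ((Bool -> Bool) -> b)  [subst: {d:=(Bool -> Bool)} | 1 pending]
  occurs-check fail: b in ((Bool -> Bool) -> b)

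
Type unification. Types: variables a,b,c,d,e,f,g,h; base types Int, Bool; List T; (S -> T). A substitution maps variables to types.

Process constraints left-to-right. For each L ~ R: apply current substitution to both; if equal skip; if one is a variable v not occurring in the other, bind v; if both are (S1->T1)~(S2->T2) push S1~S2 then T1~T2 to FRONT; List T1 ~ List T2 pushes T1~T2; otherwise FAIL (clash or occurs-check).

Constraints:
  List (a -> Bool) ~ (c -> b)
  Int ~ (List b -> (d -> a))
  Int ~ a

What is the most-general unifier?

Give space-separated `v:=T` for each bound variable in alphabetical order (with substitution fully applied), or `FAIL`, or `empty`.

step 1: unify List (a -> Bool) ~ (c -> b)  [subst: {-} | 2 pending]
  clash: List (a -> Bool) vs (c -> b)

Answer: FAIL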